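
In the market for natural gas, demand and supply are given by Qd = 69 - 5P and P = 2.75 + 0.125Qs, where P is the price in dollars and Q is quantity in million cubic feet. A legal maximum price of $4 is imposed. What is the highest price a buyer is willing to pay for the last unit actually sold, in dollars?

Rearranging supply gives Qs = 8P - 22. Equilibrium: 69 - 5P = 8P - 22, so 91 = 13P and P* = 7, Q* = 34.
Because the ceiling (4) lies below the market-clearing price, it is binding.
At P = 4: Qd = 69 - 5·4 = 49 and Qs = 8·4 - 22 = 10.
Only 10 units reach the market. On the demand curve, the marginal buyer's willingness to pay at Q = 10 is (69 - 10)/5 = 11.8.

11.8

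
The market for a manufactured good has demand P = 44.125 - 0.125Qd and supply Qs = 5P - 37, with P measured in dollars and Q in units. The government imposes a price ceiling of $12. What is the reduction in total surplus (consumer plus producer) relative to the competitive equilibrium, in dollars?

Rearranging demand gives Qd = 353 - 8P. Equilibrium: 353 - 8P = 5P - 37, so 390 = 13P and P* = 30, Q* = 113.
Because the ceiling (12) lies below the market-clearing price, it is binding.
At P = 12: Qd = 353 - 8·12 = 257 and Qs = 5·12 - 37 = 23.
Quantity traded falls to 23. At Q = 23 the demand price is (353 - 23)/8 = 41.25 and the supply price is (37 + 23)/5 = 12.
Deadweight loss = ½ · (41.25 - 12) · (113 - 23) = ½ · 29.25 · 90 = 1316.25.

1316.25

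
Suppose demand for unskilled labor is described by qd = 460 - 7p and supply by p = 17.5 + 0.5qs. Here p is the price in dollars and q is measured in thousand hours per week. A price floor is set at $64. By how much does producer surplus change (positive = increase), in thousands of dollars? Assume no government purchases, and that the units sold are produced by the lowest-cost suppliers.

Rearranging supply gives qs = 2p - 35. Without the control the market clears where 460 - 7p = 2p - 35, i.e. p* = 55 and q* = 75.
The floor of 64 is above the equilibrium price 55, so it binds.
At p = 64: qd = 460 - 7·64 = 12 and qs = 2·64 - 35 = 93.
Producer surplus without the control is ½ · (55 - 17.5) · 75 = 1406.25.
With the floor, 12 units are sold at 64. The supply price at q = 12 is 23.5, so PS = ½ · [(64 - 17.5) + (64 - 23.5)] · 12 = 522.
Change in producer surplus = 522 - 1406.25 = -884.25.

-884.25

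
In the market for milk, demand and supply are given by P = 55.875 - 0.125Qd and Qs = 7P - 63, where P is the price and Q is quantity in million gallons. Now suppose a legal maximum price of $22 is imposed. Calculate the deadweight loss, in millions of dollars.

Rearranging demand gives Qd = 447 - 8P. Equilibrium: 447 - 8P = 7P - 63, so 510 = 15P and P* = 34, Q* = 175.
Because the ceiling (22) lies below the market-clearing price, it is binding.
At P = 22: Qd = 447 - 8·22 = 271 and Qs = 7·22 - 63 = 91.
Quantity traded falls to 91. At Q = 91 the demand price is (447 - 91)/8 = 44.5 and the supply price is (63 + 91)/7 = 22.
Deadweight loss = ½ · (44.5 - 22) · (175 - 91) = ½ · 22.5 · 84 = 945.

945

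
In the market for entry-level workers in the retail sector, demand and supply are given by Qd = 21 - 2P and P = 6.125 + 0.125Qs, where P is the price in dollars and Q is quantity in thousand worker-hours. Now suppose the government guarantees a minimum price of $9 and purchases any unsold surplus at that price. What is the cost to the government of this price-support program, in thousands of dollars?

180

Rearranging supply gives Qs = 8P - 49. Equilibrium: 21 - 2P = 8P - 49, so 70 = 10P and P* = 7, Q* = 7.
The floor of 9 is above the equilibrium price 7, so it binds.
At P = 9: Qd = 21 - 2·9 = 3 and Qs = 8·9 - 49 = 23.
Surplus = Qs - Qd = 20.
Government expenditure = surplus × support price = 20 × 9 = 180.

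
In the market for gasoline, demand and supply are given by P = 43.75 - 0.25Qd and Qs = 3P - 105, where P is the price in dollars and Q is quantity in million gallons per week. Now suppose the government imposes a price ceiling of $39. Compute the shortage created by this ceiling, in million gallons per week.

Rearranging demand gives Qd = 175 - 4P. Without the control the market clears where 175 - 4P = 3P - 105, i.e. P* = 40 and Q* = 15.
Since 39 < 40, the ceiling is binding.
At P = 39: Qd = 175 - 4·39 = 19 and Qs = 3·39 - 105 = 12.
Shortage = Qd - Qs = 19 - 12 = 7.

7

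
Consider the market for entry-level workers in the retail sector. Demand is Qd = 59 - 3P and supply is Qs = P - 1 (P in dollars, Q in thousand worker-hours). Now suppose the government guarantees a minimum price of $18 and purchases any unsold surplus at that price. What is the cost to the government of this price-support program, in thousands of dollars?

Setting quantity demanded equal to quantity supplied, 59 - 3P = P - 1, gives P* = 15 and Q* = 14.
Because the floor (18) lies above the market-clearing price, it is binding.
At P = 18: Qd = 59 - 3·18 = 5 and Qs = 18 - 1 = 17.
Surplus = Qs - Qd = 12.
Government expenditure = surplus × support price = 12 × 18 = 216.

216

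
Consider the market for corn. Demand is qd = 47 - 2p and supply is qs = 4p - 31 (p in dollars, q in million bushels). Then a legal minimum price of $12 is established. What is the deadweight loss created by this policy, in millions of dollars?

Setting quantity demanded equal to quantity supplied, 47 - 2p = 4p - 31, gives p* = 13 and q* = 21.
The floor of 12 is below the equilibrium price 13, so it is not binding; the market clears at p* = 13, q* = 21.
Since the control does not bind, no trades are prevented and deadweight loss is zero.

0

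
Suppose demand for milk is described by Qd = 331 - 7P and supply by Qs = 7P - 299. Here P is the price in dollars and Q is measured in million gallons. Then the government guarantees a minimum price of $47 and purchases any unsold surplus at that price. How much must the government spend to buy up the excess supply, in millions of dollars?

Setting quantity demanded equal to quantity supplied, 331 - 7P = 7P - 299, gives P* = 45 and Q* = 16.
The floor of 47 is above the equilibrium price 45, so it binds.
At P = 47: Qd = 331 - 7·47 = 2 and Qs = 7·47 - 299 = 30.
Surplus = Qs - Qd = 28.
Government expenditure = surplus × support price = 28 × 47 = 1316.

1316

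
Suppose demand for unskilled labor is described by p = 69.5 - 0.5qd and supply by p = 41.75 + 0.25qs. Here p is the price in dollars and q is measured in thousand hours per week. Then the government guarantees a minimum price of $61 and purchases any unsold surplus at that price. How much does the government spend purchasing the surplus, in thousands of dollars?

3660

Rearranging demand gives qd = 139 - 2p; rearranging supply gives qs = 4p - 167. Setting quantity demanded equal to quantity supplied, 139 - 2p = 4p - 167, gives p* = 51 and q* = 37.
The floor of 61 is above the equilibrium price 51, so it binds.
At p = 61: qd = 139 - 2·61 = 17 and qs = 4·61 - 167 = 77.
Surplus = qs - qd = 60.
Government expenditure = surplus × support price = 60 × 61 = 3660.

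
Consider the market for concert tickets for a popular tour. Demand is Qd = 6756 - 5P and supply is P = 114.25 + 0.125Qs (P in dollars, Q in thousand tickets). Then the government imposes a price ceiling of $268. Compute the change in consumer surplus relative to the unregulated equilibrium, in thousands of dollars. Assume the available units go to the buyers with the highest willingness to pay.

Rearranging supply gives Qs = 8P - 914. Setting quantity demanded equal to quantity supplied, 6756 - 5P = 8P - 914, gives P* = 590 and Q* = 3806.
Because the ceiling (268) lies below the market-clearing price, it is binding.
At P = 268: Qd = 6756 - 5·268 = 5416 and Qs = 8·268 - 914 = 1230.
Consumer surplus without the control is ½ · (1351.2 - 590) · 3806 = 1448563.6.
With the ceiling, 1230 units are sold at 268 (assume they go to the highest-value buyers). The demand price at Q = 1230 is 1105.2, so CS = ½ · [(1351.2 - 268) + (1105.2 - 268)] · 1230 = 1181046.
Change in consumer surplus = 1181046 - 1448563.6 = -267517.6.

-267517.6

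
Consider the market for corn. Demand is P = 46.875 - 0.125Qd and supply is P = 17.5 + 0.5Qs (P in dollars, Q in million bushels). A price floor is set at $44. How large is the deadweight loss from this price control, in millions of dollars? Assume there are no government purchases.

180

Rearranging demand gives Qd = 375 - 8P; rearranging supply gives Qs = 2P - 35. Equilibrium: 375 - 8P = 2P - 35, so 410 = 10P and P* = 41, Q* = 47.
Because the floor (44) lies above the market-clearing price, it is binding.
At P = 44: Qd = 375 - 8·44 = 23 and Qs = 2·44 - 35 = 53.
Quantity traded falls to 23. At Q = 23 the demand price is (375 - 23)/8 = 44 and the supply price is (35 + 23)/2 = 29.
Deadweight loss = ½ · (44 - 29) · (47 - 23) = ½ · 15 · 24 = 180.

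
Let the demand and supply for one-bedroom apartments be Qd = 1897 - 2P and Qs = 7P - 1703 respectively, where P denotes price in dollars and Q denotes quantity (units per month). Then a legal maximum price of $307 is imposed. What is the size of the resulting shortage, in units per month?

Without the control the market clears where 1897 - 2P = 7P - 1703, i.e. P* = 400 and Q* = 1097.
Because the ceiling (307) lies below the market-clearing price, it is binding.
At P = 307: Qd = 1897 - 2·307 = 1283 and Qs = 7·307 - 1703 = 446.
Shortage = Qd - Qs = 1283 - 446 = 837.

837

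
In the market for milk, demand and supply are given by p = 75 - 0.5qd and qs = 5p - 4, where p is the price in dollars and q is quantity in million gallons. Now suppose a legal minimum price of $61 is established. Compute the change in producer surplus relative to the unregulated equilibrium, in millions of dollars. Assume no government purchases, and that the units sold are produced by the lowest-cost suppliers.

Rearranging demand gives qd = 150 - 2p. Setting quantity demanded equal to quantity supplied, 150 - 2p = 5p - 4, gives p* = 22 and q* = 106.
Because the floor (61) lies above the market-clearing price, it is binding.
At p = 61: qd = 150 - 2·61 = 28 and qs = 5·61 - 4 = 301.
Producer surplus without the control is ½ · (22 - 0.8) · 106 = 1123.6.
With the floor, 28 units are sold at 61. The supply price at q = 28 is 6.4, so PS = ½ · [(61 - 0.8) + (61 - 6.4)] · 28 = 1607.2.
Change in producer surplus = 1607.2 - 1123.6 = 483.6.

483.6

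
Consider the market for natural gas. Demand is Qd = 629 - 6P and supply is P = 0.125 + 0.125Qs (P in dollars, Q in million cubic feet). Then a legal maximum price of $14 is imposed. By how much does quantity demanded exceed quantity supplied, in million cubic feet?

Rearranging supply gives Qs = 8P - 1. In a free market, 629 - 6P = 8P - 1 gives the equilibrium P* = 45, Q* = 359.
The ceiling of 14 is below the equilibrium price 45, so it binds.
At P = 14: Qd = 629 - 6·14 = 545 and Qs = 8·14 - 1 = 111.
Shortage = Qd - Qs = 545 - 111 = 434.

434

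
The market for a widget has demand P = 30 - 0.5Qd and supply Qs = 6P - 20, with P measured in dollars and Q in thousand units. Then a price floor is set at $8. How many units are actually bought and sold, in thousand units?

Rearranging demand gives Qd = 60 - 2P. Without the control the market clears where 60 - 2P = 6P - 20, i.e. P* = 10 and Q* = 40.
The floor of 8 is below the equilibrium price 10, so it is not binding; the market clears at P* = 10, Q* = 40.

40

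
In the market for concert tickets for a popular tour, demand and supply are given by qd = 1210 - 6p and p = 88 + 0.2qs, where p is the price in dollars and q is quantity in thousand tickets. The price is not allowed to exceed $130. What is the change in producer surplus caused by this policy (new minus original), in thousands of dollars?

-5200

Rearranging supply gives qs = 5p - 440. In a free market, 1210 - 6p = 5p - 440 gives the equilibrium p* = 150, q* = 310.
Since 130 < 150, the ceiling is binding.
At p = 130: qd = 1210 - 6·130 = 430 and qs = 5·130 - 440 = 210.
Producer surplus without the control is ½ · (150 - 88) · 310 = 9610.
With the ceiling, producers sell 210 units at 130, so PS = ½ · (130 - 88) · 210 = 4410.
Change in producer surplus = 4410 - 9610 = -5200.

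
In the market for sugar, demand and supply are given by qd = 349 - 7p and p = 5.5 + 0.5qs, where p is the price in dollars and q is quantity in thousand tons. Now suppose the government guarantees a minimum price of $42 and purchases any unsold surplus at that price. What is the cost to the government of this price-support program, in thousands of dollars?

Rearranging supply gives qs = 2p - 11. Without the control the market clears where 349 - 7p = 2p - 11, i.e. p* = 40 and q* = 69.
The floor of 42 is above the equilibrium price 40, so it binds.
At p = 42: qd = 349 - 7·42 = 55 and qs = 2·42 - 11 = 73.
Surplus = qs - qd = 18.
Government expenditure = surplus × support price = 18 × 42 = 756.

756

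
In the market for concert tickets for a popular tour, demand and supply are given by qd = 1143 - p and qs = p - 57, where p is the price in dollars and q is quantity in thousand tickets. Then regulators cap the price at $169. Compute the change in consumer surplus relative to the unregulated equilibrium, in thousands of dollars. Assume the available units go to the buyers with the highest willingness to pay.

Equilibrium: 1143 - p = p - 57, so 1200 = 2p and p* = 600, q* = 543.
Because the ceiling (169) lies below the market-clearing price, it is binding.
At p = 169: qd = 1143 - 169 = 974 and qs = 169 - 57 = 112.
Consumer surplus without the control is ½ · (1143 - 600) · 543 = 147424.5.
With the ceiling, 112 units are sold at 169 (assume they go to the highest-value buyers). The demand price at q = 112 is 1031, so CS = ½ · [(1143 - 169) + (1031 - 169)] · 112 = 102816.
Change in consumer surplus = 102816 - 147424.5 = -44608.5.

-44608.5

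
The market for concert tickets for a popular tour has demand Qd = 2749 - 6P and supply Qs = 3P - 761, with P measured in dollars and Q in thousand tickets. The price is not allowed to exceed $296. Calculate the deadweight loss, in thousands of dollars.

Equilibrium: 2749 - 6P = 3P - 761, so 3510 = 9P and P* = 390, Q* = 409.
Since 296 < 390, the ceiling is binding.
At P = 296: Qd = 2749 - 6·296 = 973 and Qs = 3·296 - 761 = 127.
Quantity traded falls to 127. At Q = 127 the demand price is (2749 - 127)/6 = 437 and the supply price is (761 + 127)/3 = 296.
Deadweight loss = ½ · (437 - 296) · (409 - 127) = ½ · 141 · 282 = 19881.

19881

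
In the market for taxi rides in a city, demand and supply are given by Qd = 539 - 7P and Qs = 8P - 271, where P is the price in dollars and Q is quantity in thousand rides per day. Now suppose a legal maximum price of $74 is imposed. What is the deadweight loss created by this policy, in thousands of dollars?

In a free market, 539 - 7P = 8P - 271 gives the equilibrium P* = 54, Q* = 161.
The ceiling of 74 is above the equilibrium price 54, so it is not binding; the market clears at P* = 54, Q* = 161.
Since the control does not bind, no trades are prevented and deadweight loss is zero.

0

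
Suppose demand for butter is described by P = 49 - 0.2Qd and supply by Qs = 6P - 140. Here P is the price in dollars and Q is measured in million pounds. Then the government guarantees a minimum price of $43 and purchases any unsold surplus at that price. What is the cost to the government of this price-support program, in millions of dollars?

3784

Rearranging demand gives Qd = 245 - 5P. Setting quantity demanded equal to quantity supplied, 245 - 5P = 6P - 140, gives P* = 35 and Q* = 70.
Since 43 > 35, the floor is binding.
At P = 43: Qd = 245 - 5·43 = 30 and Qs = 6·43 - 140 = 118.
Surplus = Qs - Qd = 88.
Government expenditure = surplus × support price = 88 × 43 = 3784.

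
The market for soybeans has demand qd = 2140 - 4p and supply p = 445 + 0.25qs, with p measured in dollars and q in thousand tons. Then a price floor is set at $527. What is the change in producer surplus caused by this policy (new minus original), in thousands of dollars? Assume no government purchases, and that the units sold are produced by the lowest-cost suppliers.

Rearranging supply gives qs = 4p - 1780. Setting quantity demanded equal to quantity supplied, 2140 - 4p = 4p - 1780, gives p* = 490 and q* = 180.
Since 527 > 490, the floor is binding.
At p = 527: qd = 2140 - 4·527 = 32 and qs = 4·527 - 1780 = 328.
Producer surplus without the control is ½ · (490 - 445) · 180 = 4050.
With the floor, 32 units are sold at 527. The supply price at q = 32 is 453, so PS = ½ · [(527 - 445) + (527 - 453)] · 32 = 2496.
Change in producer surplus = 2496 - 4050 = -1554.

-1554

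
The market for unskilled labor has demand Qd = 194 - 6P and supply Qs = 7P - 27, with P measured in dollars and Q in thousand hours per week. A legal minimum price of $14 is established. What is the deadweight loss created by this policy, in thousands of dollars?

Equilibrium: 194 - 6P = 7P - 27, so 221 = 13P and P* = 17, Q* = 92.
The floor of 14 is below the equilibrium price 17, so it is not binding; the market clears at P* = 17, Q* = 92.
Since the control does not bind, no trades are prevented and deadweight loss is zero.

0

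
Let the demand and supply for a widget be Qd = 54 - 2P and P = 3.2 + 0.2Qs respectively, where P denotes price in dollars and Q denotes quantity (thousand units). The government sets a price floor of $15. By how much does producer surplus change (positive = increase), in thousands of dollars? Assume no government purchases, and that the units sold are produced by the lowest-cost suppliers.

110

Rearranging supply gives Qs = 5P - 16. In a free market, 54 - 2P = 5P - 16 gives the equilibrium P* = 10, Q* = 34.
The floor of 15 is above the equilibrium price 10, so it binds.
At P = 15: Qd = 54 - 2·15 = 24 and Qs = 5·15 - 16 = 59.
Producer surplus without the control is ½ · (10 - 3.2) · 34 = 115.6.
With the floor, 24 units are sold at 15. The supply price at Q = 24 is 8, so PS = ½ · [(15 - 3.2) + (15 - 8)] · 24 = 225.6.
Change in producer surplus = 225.6 - 115.6 = 110.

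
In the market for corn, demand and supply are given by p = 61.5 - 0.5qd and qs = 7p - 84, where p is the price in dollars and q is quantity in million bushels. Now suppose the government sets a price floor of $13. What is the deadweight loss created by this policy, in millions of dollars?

0

Rearranging demand gives qd = 123 - 2p. Setting quantity demanded equal to quantity supplied, 123 - 2p = 7p - 84, gives p* = 23 and q* = 77.
The floor of 13 is below the equilibrium price 23, so it is not binding; the market clears at p* = 23, q* = 77.
Since the control does not bind, no trades are prevented and deadweight loss is zero.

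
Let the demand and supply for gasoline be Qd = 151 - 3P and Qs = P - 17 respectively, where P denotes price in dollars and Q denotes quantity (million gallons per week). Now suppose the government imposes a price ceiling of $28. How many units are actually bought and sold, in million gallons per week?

11

Equilibrium: 151 - 3P = P - 17, so 168 = 4P and P* = 42, Q* = 25.
Since 28 < 42, the ceiling is binding.
At P = 28: Qd = 151 - 3·28 = 67 and Qs = 28 - 17 = 11.
The quantity actually transacted is the short side, supply: 11.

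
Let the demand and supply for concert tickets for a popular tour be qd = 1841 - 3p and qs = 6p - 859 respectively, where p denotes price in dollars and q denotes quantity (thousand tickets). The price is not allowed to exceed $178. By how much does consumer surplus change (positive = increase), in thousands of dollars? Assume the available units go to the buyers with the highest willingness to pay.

Without the control the market clears where 1841 - 3p = 6p - 859, i.e. p* = 300 and q* = 941.
Because the ceiling (178) lies below the market-clearing price, it is binding.
At p = 178: qd = 1841 - 3·178 = 1307 and qs = 6·178 - 859 = 209.
Consumer surplus without the control is ½ · (1841/3 - 300) · 941 = 885481/6.
With the ceiling, 209 units are sold at 178 (assume they go to the highest-value buyers). The demand price at q = 209 is 544, so CS = ½ · [(1841/3 - 178) + (544 - 178)] · 209 = 502645/6.
Change in consumer surplus = 502645/6 - 885481/6 = -63806.

-63806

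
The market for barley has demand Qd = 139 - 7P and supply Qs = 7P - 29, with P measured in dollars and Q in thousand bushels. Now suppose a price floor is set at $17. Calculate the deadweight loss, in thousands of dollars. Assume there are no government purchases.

175

In a free market, 139 - 7P = 7P - 29 gives the equilibrium P* = 12, Q* = 55.
Because the floor (17) lies above the market-clearing price, it is binding.
At P = 17: Qd = 139 - 7·17 = 20 and Qs = 7·17 - 29 = 90.
Quantity traded falls to 20. At Q = 20 the demand price is (139 - 20)/7 = 17 and the supply price is (29 + 20)/7 = 7.
Deadweight loss = ½ · (17 - 7) · (55 - 20) = ½ · 10 · 35 = 175.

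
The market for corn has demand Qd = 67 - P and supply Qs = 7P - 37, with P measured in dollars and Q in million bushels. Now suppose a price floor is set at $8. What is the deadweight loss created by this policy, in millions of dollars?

Without the control the market clears where 67 - P = 7P - 37, i.e. P* = 13 and Q* = 54.
Since 8 is below P* = 13, the floor does not bind and the free-market outcome prevails.
Since the control does not bind, no trades are prevented and deadweight loss is zero.

0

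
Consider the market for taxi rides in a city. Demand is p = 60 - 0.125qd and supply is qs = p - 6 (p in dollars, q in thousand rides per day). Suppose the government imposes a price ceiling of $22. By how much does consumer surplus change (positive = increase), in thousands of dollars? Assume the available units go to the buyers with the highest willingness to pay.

448

Rearranging demand gives qd = 480 - 8p. In a free market, 480 - 8p = p - 6 gives the equilibrium p* = 54, q* = 48.
The ceiling of 22 is below the equilibrium price 54, so it binds.
At p = 22: qd = 480 - 8·22 = 304 and qs = 22 - 6 = 16.
Consumer surplus without the control is ½ · (60 - 54) · 48 = 144.
With the ceiling, 16 units are sold at 22 (assume they go to the highest-value buyers). The demand price at q = 16 is 58, so CS = ½ · [(60 - 22) + (58 - 22)] · 16 = 592.
Change in consumer surplus = 592 - 144 = 448.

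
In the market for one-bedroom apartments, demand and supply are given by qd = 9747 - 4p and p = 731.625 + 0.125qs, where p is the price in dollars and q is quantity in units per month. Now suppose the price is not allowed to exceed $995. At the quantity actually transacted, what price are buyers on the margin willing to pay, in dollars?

Rearranging supply gives qs = 8p - 5853. Without the control the market clears where 9747 - 4p = 8p - 5853, i.e. p* = 1300 and q* = 4547.
Since 995 < 1300, the ceiling is binding.
At p = 995: qd = 9747 - 4·995 = 5767 and qs = 8·995 - 5853 = 2107.
Only 2107 units reach the market. On the demand curve, the marginal buyer's willingness to pay at q = 2107 is (9747 - 2107)/4 = 1910.

1910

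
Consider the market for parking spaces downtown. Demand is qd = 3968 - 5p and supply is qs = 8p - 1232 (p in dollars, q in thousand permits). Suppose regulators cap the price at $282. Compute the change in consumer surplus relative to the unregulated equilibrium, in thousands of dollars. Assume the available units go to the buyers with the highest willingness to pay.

31718.4

Setting quantity demanded equal to quantity supplied, 3968 - 5p = 8p - 1232, gives p* = 400 and q* = 1968.
The ceiling of 282 is below the equilibrium price 400, so it binds.
At p = 282: qd = 3968 - 5·282 = 2558 and qs = 8·282 - 1232 = 1024.
Consumer surplus without the control is ½ · (793.6 - 400) · 1968 = 387302.4.
With the ceiling, 1024 units are sold at 282 (assume they go to the highest-value buyers). The demand price at q = 1024 is 588.8, so CS = ½ · [(793.6 - 282) + (588.8 - 282)] · 1024 = 419020.8.
Change in consumer surplus = 419020.8 - 387302.4 = 31718.4.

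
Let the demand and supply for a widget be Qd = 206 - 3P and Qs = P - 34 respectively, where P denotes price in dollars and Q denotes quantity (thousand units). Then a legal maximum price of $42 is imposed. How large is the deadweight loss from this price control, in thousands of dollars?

Without the control the market clears where 206 - 3P = P - 34, i.e. P* = 60 and Q* = 26.
Since 42 < 60, the ceiling is binding.
At P = 42: Qd = 206 - 3·42 = 80 and Qs = 42 - 34 = 8.
Quantity traded falls to 8. At Q = 8 the demand price is (206 - 8)/3 = 66 and the supply price is 34 + 8 = 42.
Deadweight loss = ½ · (66 - 42) · (26 - 8) = ½ · 24 · 18 = 216.

216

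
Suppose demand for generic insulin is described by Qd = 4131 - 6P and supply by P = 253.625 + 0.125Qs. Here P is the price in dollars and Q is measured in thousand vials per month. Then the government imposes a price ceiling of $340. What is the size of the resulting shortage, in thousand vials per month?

1400

Rearranging supply gives Qs = 8P - 2029. Setting quantity demanded equal to quantity supplied, 4131 - 6P = 8P - 2029, gives P* = 440 and Q* = 1491.
Because the ceiling (340) lies below the market-clearing price, it is binding.
At P = 340: Qd = 4131 - 6·340 = 2091 and Qs = 8·340 - 2029 = 691.
Shortage = Qd - Qs = 2091 - 691 = 1400.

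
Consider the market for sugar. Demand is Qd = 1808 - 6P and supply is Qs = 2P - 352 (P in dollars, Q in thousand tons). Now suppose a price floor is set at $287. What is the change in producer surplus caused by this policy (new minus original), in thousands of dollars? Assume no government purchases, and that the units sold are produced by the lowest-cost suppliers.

-1139

In a free market, 1808 - 6P = 2P - 352 gives the equilibrium P* = 270, Q* = 188.
Because the floor (287) lies above the market-clearing price, it is binding.
At P = 287: Qd = 1808 - 6·287 = 86 and Qs = 2·287 - 352 = 222.
Producer surplus without the control is ½ · (270 - 176) · 188 = 8836.
With the floor, 86 units are sold at 287. The supply price at Q = 86 is 219, so PS = ½ · [(287 - 176) + (287 - 219)] · 86 = 7697.
Change in producer surplus = 7697 - 8836 = -1139.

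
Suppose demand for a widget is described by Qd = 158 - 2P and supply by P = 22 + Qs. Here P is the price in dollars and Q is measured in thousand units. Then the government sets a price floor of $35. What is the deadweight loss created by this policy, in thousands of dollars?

Rearranging supply gives Qs = P - 22. Setting quantity demanded equal to quantity supplied, 158 - 2P = P - 22, gives P* = 60 and Q* = 38.
The floor of 35 is below the equilibrium price 60, so it is not binding; the market clears at P* = 60, Q* = 38.
Since the control does not bind, no trades are prevented and deadweight loss is zero.

0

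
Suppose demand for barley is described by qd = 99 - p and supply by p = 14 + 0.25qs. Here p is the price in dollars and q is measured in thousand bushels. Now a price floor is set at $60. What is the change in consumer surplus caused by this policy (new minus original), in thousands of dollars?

Rearranging supply gives qs = 4p - 56. Equilibrium: 99 - p = 4p - 56, so 155 = 5p and p* = 31, q* = 68.
The floor of 60 is above the equilibrium price 31, so it binds.
At p = 60: qd = 99 - 60 = 39 and qs = 4·60 - 56 = 184.
Consumer surplus without the control is ½ · (99 - 31) · 68 = 2312.
With the floor, consumers buy 39 units at 60, so CS = ½ · (99 - 60) · 39 = 760.5.
Change in consumer surplus = 760.5 - 2312 = -1551.5.

-1551.5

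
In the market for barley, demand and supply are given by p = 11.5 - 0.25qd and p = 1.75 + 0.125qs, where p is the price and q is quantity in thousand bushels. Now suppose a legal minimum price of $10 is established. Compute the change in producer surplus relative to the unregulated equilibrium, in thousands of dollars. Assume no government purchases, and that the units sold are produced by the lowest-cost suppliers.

Rearranging demand gives qd = 46 - 4p; rearranging supply gives qs = 8p - 14. Setting quantity demanded equal to quantity supplied, 46 - 4p = 8p - 14, gives p* = 5 and q* = 26.
The floor of 10 is above the equilibrium price 5, so it binds.
At p = 10: qd = 46 - 4·10 = 6 and qs = 8·10 - 14 = 66.
Producer surplus without the control is ½ · (5 - 1.75) · 26 = 42.25.
With the floor, 6 units are sold at 10. The supply price at q = 6 is 2.5, so PS = ½ · [(10 - 1.75) + (10 - 2.5)] · 6 = 47.25.
Change in producer surplus = 47.25 - 42.25 = 5.

5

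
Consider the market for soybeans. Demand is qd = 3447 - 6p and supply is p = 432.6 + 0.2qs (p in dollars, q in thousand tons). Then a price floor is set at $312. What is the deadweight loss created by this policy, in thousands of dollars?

0

Rearranging supply gives qs = 5p - 2163. Setting quantity demanded equal to quantity supplied, 3447 - 6p = 5p - 2163, gives p* = 510 and q* = 387.
Since 312 is below p* = 510, the floor does not bind and the free-market outcome prevails.
Since the control does not bind, no trades are prevented and deadweight loss is zero.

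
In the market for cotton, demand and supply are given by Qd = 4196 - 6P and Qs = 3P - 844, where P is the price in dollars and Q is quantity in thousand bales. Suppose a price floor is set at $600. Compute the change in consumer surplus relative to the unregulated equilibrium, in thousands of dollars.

Without the control the market clears where 4196 - 6P = 3P - 844, i.e. P* = 560 and Q* = 836.
Since 600 > 560, the floor is binding.
At P = 600: Qd = 4196 - 6·600 = 596 and Qs = 3·600 - 844 = 956.
Consumer surplus without the control is ½ · (2098/3 - 560) · 836 = 174724/3.
With the floor, consumers buy 596 units at 600, so CS = ½ · (2098/3 - 600) · 596 = 88804/3.
Change in consumer surplus = 88804/3 - 174724/3 = -28640.

-28640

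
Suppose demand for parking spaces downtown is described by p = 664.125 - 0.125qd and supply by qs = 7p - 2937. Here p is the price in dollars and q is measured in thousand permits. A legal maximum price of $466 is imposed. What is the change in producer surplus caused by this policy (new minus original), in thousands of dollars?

-51996

Rearranging demand gives qd = 5313 - 8p. Setting quantity demanded equal to quantity supplied, 5313 - 8p = 7p - 2937, gives p* = 550 and q* = 913.
Because the ceiling (466) lies below the market-clearing price, it is binding.
At p = 466: qd = 5313 - 8·466 = 1585 and qs = 7·466 - 2937 = 325.
Producer surplus without the control is ½ · (550 - 2937/7) · 913 = 833569/14.
With the ceiling, producers sell 325 units at 466, so PS = ½ · (466 - 2937/7) · 325 = 105625/14.
Change in producer surplus = 105625/14 - 833569/14 = -51996.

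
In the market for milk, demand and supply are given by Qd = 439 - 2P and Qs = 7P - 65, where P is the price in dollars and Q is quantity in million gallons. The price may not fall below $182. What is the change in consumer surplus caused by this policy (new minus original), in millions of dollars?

-25326

In a free market, 439 - 2P = 7P - 65 gives the equilibrium P* = 56, Q* = 327.
The floor of 182 is above the equilibrium price 56, so it binds.
At P = 182: Qd = 439 - 2·182 = 75 and Qs = 7·182 - 65 = 1209.
Consumer surplus without the control is ½ · (219.5 - 56) · 327 = 26732.25.
With the floor, consumers buy 75 units at 182, so CS = ½ · (219.5 - 182) · 75 = 1406.25.
Change in consumer surplus = 1406.25 - 26732.25 = -25326.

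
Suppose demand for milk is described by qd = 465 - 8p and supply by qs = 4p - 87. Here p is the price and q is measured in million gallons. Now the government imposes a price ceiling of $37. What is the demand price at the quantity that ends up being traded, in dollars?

In a free market, 465 - 8p = 4p - 87 gives the equilibrium p* = 46, q* = 97.
The ceiling of 37 is below the equilibrium price 46, so it binds.
At p = 37: qd = 465 - 8·37 = 169 and qs = 4·37 - 87 = 61.
Only 61 units reach the market. On the demand curve, the marginal buyer's willingness to pay at q = 61 is (465 - 61)/8 = 50.5.

50.5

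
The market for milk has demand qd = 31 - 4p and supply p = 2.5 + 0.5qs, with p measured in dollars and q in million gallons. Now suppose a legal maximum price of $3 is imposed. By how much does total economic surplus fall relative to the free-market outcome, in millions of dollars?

Rearranging supply gives qs = 2p - 5. Without the control the market clears where 31 - 4p = 2p - 5, i.e. p* = 6 and q* = 7.
Since 3 < 6, the ceiling is binding.
At p = 3: qd = 31 - 4·3 = 19 and qs = 2·3 - 5 = 1.
Quantity traded falls to 1. At q = 1 the demand price is (31 - 1)/4 = 7.5 and the supply price is (5 + 1)/2 = 3.
Deadweight loss = ½ · (7.5 - 3) · (7 - 1) = ½ · 4.5 · 6 = 13.5.

13.5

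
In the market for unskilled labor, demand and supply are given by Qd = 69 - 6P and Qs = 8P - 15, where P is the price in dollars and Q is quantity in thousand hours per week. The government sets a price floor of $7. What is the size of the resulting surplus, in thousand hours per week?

14

Setting quantity demanded equal to quantity supplied, 69 - 6P = 8P - 15, gives P* = 6 and Q* = 33.
The floor of 7 is above the equilibrium price 6, so it binds.
At P = 7: Qd = 69 - 6·7 = 27 and Qs = 8·7 - 15 = 41.
Surplus = Qs - Qd = 41 - 27 = 14.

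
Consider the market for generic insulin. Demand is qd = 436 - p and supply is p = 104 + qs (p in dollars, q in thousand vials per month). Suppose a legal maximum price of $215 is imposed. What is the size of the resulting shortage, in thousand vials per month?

Rearranging supply gives qs = p - 104. Setting quantity demanded equal to quantity supplied, 436 - p = p - 104, gives p* = 270 and q* = 166.
Since 215 < 270, the ceiling is binding.
At p = 215: qd = 436 - 215 = 221 and qs = 215 - 104 = 111.
Shortage = qd - qs = 221 - 111 = 110.

110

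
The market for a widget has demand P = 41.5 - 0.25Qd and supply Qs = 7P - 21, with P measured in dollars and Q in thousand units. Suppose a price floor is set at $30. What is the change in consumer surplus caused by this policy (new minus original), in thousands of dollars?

-936

Rearranging demand gives Qd = 166 - 4P. Setting quantity demanded equal to quantity supplied, 166 - 4P = 7P - 21, gives P* = 17 and Q* = 98.
Since 30 > 17, the floor is binding.
At P = 30: Qd = 166 - 4·30 = 46 and Qs = 7·30 - 21 = 189.
Consumer surplus without the control is ½ · (41.5 - 17) · 98 = 1200.5.
With the floor, consumers buy 46 units at 30, so CS = ½ · (41.5 - 30) · 46 = 264.5.
Change in consumer surplus = 264.5 - 1200.5 = -936.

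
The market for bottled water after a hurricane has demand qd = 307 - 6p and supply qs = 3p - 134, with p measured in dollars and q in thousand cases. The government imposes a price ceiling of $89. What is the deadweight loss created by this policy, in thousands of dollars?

In a free market, 307 - 6p = 3p - 134 gives the equilibrium p* = 49, q* = 13.
Since 89 is above p* = 49, the ceiling does not bind and the free-market outcome prevails.
Since the control does not bind, no trades are prevented and deadweight loss is zero.

0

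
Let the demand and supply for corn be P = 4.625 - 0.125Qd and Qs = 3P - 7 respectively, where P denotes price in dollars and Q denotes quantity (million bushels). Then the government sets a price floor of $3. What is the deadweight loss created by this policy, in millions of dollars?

Rearranging demand gives Qd = 37 - 8P. Equilibrium: 37 - 8P = 3P - 7, so 44 = 11P and P* = 4, Q* = 5.
The floor of 3 is below the equilibrium price 4, so it is not binding; the market clears at P* = 4, Q* = 5.
Since the control does not bind, no trades are prevented and deadweight loss is zero.

0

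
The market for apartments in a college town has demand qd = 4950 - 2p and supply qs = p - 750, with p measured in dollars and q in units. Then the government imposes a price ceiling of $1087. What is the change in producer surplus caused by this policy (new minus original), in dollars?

Without the control the market clears where 4950 - 2p = p - 750, i.e. p* = 1900 and q* = 1150.
The ceiling of 1087 is below the equilibrium price 1900, so it binds.
At p = 1087: qd = 4950 - 2·1087 = 2776 and qs = 1087 - 750 = 337.
Producer surplus without the control is ½ · (1900 - 750) · 1150 = 661250.
With the ceiling, producers sell 337 units at 1087, so PS = ½ · (1087 - 750) · 337 = 56784.5.
Change in producer surplus = 56784.5 - 661250 = -604465.5.

-604465.5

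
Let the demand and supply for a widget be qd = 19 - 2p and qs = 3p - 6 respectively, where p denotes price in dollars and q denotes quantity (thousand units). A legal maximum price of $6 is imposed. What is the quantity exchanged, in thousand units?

9

Without the control the market clears where 19 - 2p = 3p - 6, i.e. p* = 5 and q* = 9.
The ceiling of 6 is above the equilibrium price 5, so it is not binding; the market clears at p* = 5, q* = 9.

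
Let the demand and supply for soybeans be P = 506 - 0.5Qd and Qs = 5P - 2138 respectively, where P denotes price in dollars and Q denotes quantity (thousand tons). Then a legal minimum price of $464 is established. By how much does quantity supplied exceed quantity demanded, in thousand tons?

Rearranging demand gives Qd = 1012 - 2P. Equilibrium: 1012 - 2P = 5P - 2138, so 3150 = 7P and P* = 450, Q* = 112.
Because the floor (464) lies above the market-clearing price, it is binding.
At P = 464: Qd = 1012 - 2·464 = 84 and Qs = 5·464 - 2138 = 182.
Surplus = Qs - Qd = 182 - 84 = 98.

98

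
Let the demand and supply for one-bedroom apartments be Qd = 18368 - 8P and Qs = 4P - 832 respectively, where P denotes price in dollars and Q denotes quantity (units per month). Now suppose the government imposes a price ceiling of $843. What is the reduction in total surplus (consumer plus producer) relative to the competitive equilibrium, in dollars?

1719147

Equilibrium: 18368 - 8P = 4P - 832, so 19200 = 12P and P* = 1600, Q* = 5568.
Since 843 < 1600, the ceiling is binding.
At P = 843: Qd = 18368 - 8·843 = 11624 and Qs = 4·843 - 832 = 2540.
Quantity traded falls to 2540. At Q = 2540 the demand price is (18368 - 2540)/8 = 1978.5 and the supply price is (832 + 2540)/4 = 843.
Deadweight loss = ½ · (1978.5 - 843) · (5568 - 2540) = ½ · 1135.5 · 3028 = 1719147.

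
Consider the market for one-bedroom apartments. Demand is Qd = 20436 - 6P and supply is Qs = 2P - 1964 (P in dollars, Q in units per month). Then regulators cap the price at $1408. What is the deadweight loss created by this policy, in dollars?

2583552

Setting quantity demanded equal to quantity supplied, 20436 - 6P = 2P - 1964, gives P* = 2800 and Q* = 3636.
Since 1408 < 2800, the ceiling is binding.
At P = 1408: Qd = 20436 - 6·1408 = 11988 and Qs = 2·1408 - 1964 = 852.
Quantity traded falls to 852. At Q = 852 the demand price is (20436 - 852)/6 = 3264 and the supply price is (1964 + 852)/2 = 1408.
Deadweight loss = ½ · (3264 - 1408) · (3636 - 852) = ½ · 1856 · 2784 = 2583552.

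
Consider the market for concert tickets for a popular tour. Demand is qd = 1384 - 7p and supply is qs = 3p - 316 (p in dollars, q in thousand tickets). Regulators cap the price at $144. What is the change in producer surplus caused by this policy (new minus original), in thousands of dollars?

-4030

Without the control the market clears where 1384 - 7p = 3p - 316, i.e. p* = 170 and q* = 194.
Since 144 < 170, the ceiling is binding.
At p = 144: qd = 1384 - 7·144 = 376 and qs = 3·144 - 316 = 116.
Producer surplus without the control is ½ · (170 - 316/3) · 194 = 18818/3.
With the ceiling, producers sell 116 units at 144, so PS = ½ · (144 - 316/3) · 116 = 6728/3.
Change in producer surplus = 6728/3 - 18818/3 = -4030.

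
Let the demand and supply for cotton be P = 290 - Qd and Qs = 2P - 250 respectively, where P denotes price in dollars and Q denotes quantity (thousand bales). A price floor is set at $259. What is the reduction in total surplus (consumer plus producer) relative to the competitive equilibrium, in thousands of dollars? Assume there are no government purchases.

4680.75

Rearranging demand gives Qd = 290 - P. Setting quantity demanded equal to quantity supplied, 290 - P = 2P - 250, gives P* = 180 and Q* = 110.
Since 259 > 180, the floor is binding.
At P = 259: Qd = 290 - 259 = 31 and Qs = 2·259 - 250 = 268.
Quantity traded falls to 31. At Q = 31 the demand price is 290 - 31 = 259 and the supply price is (250 + 31)/2 = 140.5.
Deadweight loss = ½ · (259 - 140.5) · (110 - 31) = ½ · 118.5 · 79 = 4680.75.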